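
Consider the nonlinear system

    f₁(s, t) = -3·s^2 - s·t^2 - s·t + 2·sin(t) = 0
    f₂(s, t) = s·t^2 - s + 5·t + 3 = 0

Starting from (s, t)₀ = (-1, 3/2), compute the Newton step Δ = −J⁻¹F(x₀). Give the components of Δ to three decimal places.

At (-1, 3/2): F = (2.74499, 9.250).
Jacobian J = [[-6·s - t^2 - t, -2·s·t - s + 2·cos(t)], [t^2 - 1, 2·s·t + 5]].
At the point, J = [[2.250, 4.14147], [1.250, 2.000]] (det J = -0.67684).
Solving J·Δ = −F gives Δ = (-48.488, 25.680).

(-48.488, 25.680)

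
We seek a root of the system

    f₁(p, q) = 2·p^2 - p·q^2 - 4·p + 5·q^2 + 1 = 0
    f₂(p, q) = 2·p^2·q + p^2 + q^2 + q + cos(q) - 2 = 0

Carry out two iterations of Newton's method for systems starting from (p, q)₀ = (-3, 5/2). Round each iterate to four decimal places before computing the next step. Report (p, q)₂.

At (-3, 5/2): F = (81.0000, 59.948856).
Jacobian J = [[4·p - q^2 - 4, -2·p·q + 10·q], [4·p·q + 2·p, 2·p^2 + 2·q - sin(q) + 1]].
At the point, J = [[-22.2500, 40.0000], [-36.0000, 23.401528]] (det J = 919.316005).
Solving J·Δ = −F gives Δ = (0.5465, -1.7210).
Then the next iterate is (p, q)₁ = (-2.4535, 0.7790).
Round to (-2.4535, 0.7790) and repeat: F = (27.376414, 15.495753), J = [[-14.420841, 11.612553], [-12.552106, 13.894756]].
Δ = (3.6703, 2.2004), so (p, q)₂ = (1.2168, 2.9794).

(1.2168, 2.9794)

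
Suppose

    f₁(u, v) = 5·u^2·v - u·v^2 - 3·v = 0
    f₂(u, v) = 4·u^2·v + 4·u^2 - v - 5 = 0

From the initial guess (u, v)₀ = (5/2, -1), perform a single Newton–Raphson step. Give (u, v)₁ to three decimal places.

(1.530, -0.833)

At (5/2, -1): F = (-30.750, -4.000).
Jacobian J = [[10·u·v - v^2, 5·u^2 - 2·u·v - 3], [8·u·v + 8·u, 4·u^2 - 1]].
At the point, J = [[-26.000, 33.250], [0.000, 24.000]] (det J = -624.000).
Solving J·Δ = −F gives Δ = (-0.970, 0.167).
Then the next iterate is (u, v)₁ = (1.530, -0.833).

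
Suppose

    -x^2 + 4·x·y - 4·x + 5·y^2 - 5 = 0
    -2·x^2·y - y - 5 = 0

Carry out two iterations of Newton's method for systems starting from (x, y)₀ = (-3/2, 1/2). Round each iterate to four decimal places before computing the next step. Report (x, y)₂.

(0.4000, 0.8667)

At (-3/2, 1/2): F = (-3.0000, -7.7500).
Jacobian J = [[-2·x + 4·y - 4, 4·x + 10·y], [-4·x·y, -2·x^2 - 1]].
At the point, J = [[1.0000, -1.0000], [3.0000, -5.5000]] (det J = -2.5000).
Solving J·Δ = −F gives Δ = (3.5000, 0.5000).
Then the next iterate is (x, y)₁ = (2.0000, 1.0000).
Round to (2.0000, 1.0000) and repeat: F = (-4.0000, -14.0000), J = [[-4.0000, 18.0000], [-8.0000, -9.0000]].
Δ = (-1.6000, -0.1333), so (x, y)₂ = (0.4000, 0.8667).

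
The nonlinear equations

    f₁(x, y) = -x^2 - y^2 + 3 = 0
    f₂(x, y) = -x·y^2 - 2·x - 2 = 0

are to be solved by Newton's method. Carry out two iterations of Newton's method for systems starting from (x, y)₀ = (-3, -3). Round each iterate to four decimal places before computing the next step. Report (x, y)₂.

At (-3, -3): F = (-15.0000, 31.0000).
Jacobian J = [[-2·x, -2·y], [-y^2 - 2, -2·x·y]].
At the point, J = [[6.0000, 6.0000], [-11.0000, -18.0000]] (det J = -42.0000).
Solving J·Δ = −F gives Δ = (2.0000, 0.5000).
Then the next iterate is (x, y)₁ = (-1.0000, -2.5000).
Round to (-1.0000, -2.5000) and repeat: F = (-4.2500, 6.2500), J = [[2.0000, 5.0000], [-8.2500, -5.0000]].
Δ = (0.3200, 0.7220), so (x, y)₂ = (-0.6800, -1.7780).

(-0.6800, -1.7780)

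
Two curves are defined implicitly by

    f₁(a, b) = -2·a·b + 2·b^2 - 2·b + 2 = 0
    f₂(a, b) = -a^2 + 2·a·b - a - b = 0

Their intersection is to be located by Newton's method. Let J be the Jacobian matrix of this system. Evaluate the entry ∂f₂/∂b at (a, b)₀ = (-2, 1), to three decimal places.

∂f₂/∂b = 2·a - 1.
At (-2, 1) this is -5.000.

-5.000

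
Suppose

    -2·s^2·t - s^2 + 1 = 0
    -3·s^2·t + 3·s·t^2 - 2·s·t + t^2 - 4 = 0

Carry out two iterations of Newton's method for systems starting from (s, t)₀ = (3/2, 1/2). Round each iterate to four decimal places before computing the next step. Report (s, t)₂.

At (3/2, 1/2): F = (-3.5000, -7.5000).
Jacobian J = [[-4·s·t - 2·s, -2·s^2], [-6·s·t + 3·t^2 - 2·t, -3·s^2 + 6·s·t - 2·s + 2·t]].
At the point, J = [[-6.0000, -4.5000], [-4.7500, -4.2500]] (det J = 4.1250).
Solving J·Δ = −F gives Δ = (4.5758, -6.8788).
Then the next iterate is (s, t)₁ = (6.0758, -6.3788).
Round to (6.0758, -6.3788) and repeat: F = (435.035868, 1562.284845), J = [[142.873652, -73.830691], [367.362747, -368.193115]].
Δ = (-1.7594, 2.4877), so (s, t)₂ = (4.3164, -3.8911).

(4.3164, -3.8911)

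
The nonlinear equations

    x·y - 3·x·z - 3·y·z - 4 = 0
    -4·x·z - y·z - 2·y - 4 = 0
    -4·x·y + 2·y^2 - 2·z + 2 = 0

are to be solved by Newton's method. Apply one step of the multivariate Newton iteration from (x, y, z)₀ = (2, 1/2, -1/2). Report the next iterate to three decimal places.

(2.606, 0.178, -0.389)

At (2, 1/2, -1/2): F = (0.750, -0.750, -0.500).
Jacobian J = [[y - 3·z, x - 3·z, -3·x - 3·y], [-4·z, -z - 2, -4·x - y], [-4·y, -4·x + 4·y, -2]].
At the point, J = [[2.000, 3.500, -7.500], [2.000, -1.500, -8.500], [-2.000, -6.000, -2.000]] (det J = 90.000).
Solving J·Δ = −F gives Δ = (0.606, -0.322, 0.111).
Then the next iterate is (x, y, z)₁ = (2.606, 0.178, -0.389).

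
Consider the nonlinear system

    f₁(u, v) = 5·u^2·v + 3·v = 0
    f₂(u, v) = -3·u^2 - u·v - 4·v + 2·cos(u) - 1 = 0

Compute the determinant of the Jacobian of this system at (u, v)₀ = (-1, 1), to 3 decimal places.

-23.464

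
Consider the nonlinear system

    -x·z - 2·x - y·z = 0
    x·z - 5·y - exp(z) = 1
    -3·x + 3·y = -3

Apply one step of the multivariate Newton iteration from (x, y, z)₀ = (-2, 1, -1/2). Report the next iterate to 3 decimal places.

At (-2, 1, -1/2): F = (3.500, -5.60653, 12.000).
Jacobian J = [[-z - 2, -z, -x - y], [z, -5, x - exp(z)], [-3, 3, 0]].
At the point, J = [[-1.500, 0.500, 1.000], [-0.500, -5.000, -2.60653], [-3.000, 3.000, 0.000]] (det J = -24.31959).
Solving J·Δ = −F gives Δ = (2.258, -1.742, 0.758).
Then the next iterate is (x, y, z)₁ = (0.258, -0.742, 0.258).

(0.258, -0.742, 0.258)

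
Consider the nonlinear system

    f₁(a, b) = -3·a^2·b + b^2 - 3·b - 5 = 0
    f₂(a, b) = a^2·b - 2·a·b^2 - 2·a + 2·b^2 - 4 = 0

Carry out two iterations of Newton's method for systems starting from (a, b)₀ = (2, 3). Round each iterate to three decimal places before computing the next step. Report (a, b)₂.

At (2, 3): F = (-41.000, -14.000).
Jacobian J = [[-6·a·b, -3·a^2 + 2·b - 3], [2·a·b - 2·b^2 - 2, a^2 - 4·a·b + 4·b]].
At the point, J = [[-36.000, -9.000], [-8.000, -8.000]] (det J = 216.000).
Solving J·Δ = −F gives Δ = (-0.935, -0.815).
Then the next iterate is (a, b)₁ = (1.065, 2.185).
Round to (1.065, 2.185) and repeat: F = (-14.21562, -4.27237), J = [[-13.96215, -2.03267], [-6.89440, 0.56613]].
Δ = (-0.763, -1.750), so (a, b)₂ = (0.302, 0.435).

(0.302, 0.435)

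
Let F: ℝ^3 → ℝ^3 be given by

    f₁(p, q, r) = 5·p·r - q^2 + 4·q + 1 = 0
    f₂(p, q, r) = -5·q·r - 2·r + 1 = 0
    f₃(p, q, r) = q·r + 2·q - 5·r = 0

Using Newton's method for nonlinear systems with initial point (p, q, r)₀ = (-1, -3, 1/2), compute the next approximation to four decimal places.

(-13.4000, 2.6000, 1.0000)

At (-1, -3, 1/2): F = (-22.5000, 7.5000, -10.0000).
Jacobian J = [[5·r, -2·q + 4, 5·p], [0, -5·r, -5·q - 2], [0, r + 2, q - 5]].
At the point, J = [[2.5000, 10.0000, -5.0000], [0.0000, -2.5000, 13.0000], [0.0000, 2.5000, -8.0000]] (det J = -31.2500).
Solving J·Δ = −F gives Δ = (-12.4000, 5.6000, 0.5000).
Then the next iterate is (p, q, r)₁ = (-13.4000, 2.6000, 1.0000).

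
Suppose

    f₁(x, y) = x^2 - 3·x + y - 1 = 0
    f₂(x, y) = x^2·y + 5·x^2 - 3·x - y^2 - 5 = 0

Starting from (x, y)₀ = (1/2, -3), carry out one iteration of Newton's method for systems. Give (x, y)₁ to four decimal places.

(-1.0489, -0.8478)

At (1/2, -3): F = (-5.2500, -15.0000).
Jacobian J = [[2·x - 3, 1], [2·x·y + 10·x - 3, x^2 - 2·y]].
At the point, J = [[-2.0000, 1.0000], [-1.0000, 6.2500]] (det J = -11.5000).
Solving J·Δ = −F gives Δ = (-1.5489, 2.1522).
Then the next iterate is (x, y)₁ = (-1.0489, -0.8478).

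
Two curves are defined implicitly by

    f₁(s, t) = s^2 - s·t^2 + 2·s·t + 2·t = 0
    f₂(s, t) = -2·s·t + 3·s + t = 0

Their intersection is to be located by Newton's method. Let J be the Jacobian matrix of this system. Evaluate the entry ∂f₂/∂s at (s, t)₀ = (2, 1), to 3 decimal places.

1.000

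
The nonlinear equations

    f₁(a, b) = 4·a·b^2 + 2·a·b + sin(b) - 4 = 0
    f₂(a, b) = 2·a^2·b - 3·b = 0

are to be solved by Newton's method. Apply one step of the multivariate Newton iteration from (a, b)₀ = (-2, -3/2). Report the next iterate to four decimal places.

(-1.6891, -0.7460)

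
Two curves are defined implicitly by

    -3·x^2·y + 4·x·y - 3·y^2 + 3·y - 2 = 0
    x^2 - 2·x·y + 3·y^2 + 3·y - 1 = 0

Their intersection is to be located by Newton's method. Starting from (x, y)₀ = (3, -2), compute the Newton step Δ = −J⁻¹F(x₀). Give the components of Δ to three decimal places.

(-0.357, 1.495)

At (3, -2): F = (10.000, 26.000).
Jacobian J = [[-6·x·y + 4·y, -3·x^2 + 4·x - 6·y + 3], [2·x - 2·y, -2·x + 6·y + 3]].
At the point, J = [[28.000, 0.000], [10.000, -15.000]] (det J = -420.000).
Solving J·Δ = −F gives Δ = (-0.357, 1.495).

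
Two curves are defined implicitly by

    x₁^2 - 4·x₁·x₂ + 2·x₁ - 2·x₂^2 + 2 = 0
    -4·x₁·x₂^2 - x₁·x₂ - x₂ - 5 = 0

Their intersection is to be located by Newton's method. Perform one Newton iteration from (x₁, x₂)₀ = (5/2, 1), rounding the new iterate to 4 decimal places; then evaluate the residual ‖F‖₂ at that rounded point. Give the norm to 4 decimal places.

6.7832

At (5/2, 1): F = (1.2500, -18.5000).
Jacobian J = [[2·x₁ - 4·x₂ + 2, -4·x₁ - 4·x₂], [-4·x₂^2 - x₂, -8·x₁·x₂ - x₁ - 1]].
At the point, J = [[3.0000, -14.0000], [-5.0000, -23.5000]] (det J = -140.5000).
Solving J·Δ = −F gives Δ = (-2.0525, -0.3505).
Then the next iterate is (x₁, x₂)₁ = (0.4475, 0.6495).
Re-evaluating at (0.4475, 0.6495): F = (1.088951, -6.695263), so ‖F‖₂ = 6.7832.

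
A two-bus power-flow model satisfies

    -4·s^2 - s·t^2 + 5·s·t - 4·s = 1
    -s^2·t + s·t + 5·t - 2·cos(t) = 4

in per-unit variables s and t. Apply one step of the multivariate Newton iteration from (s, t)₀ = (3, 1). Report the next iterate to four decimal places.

At (3, 1): F = (-37.0000, -6.080605).
Jacobian J = [[-8·s - t^2 + 5·t - 4, -2·s·t + 5·s], [-2·s·t + t, -s^2 + s + 2·sin(t) + 5]].
At the point, J = [[-24.0000, 9.0000], [-5.0000, 0.682942]] (det J = 28.609393).
Solving J·Δ = −F gives Δ = (-1.0296, 1.3655).
Then the next iterate is (s, t)₁ = (1.9704, 2.3655).

(1.9704, 2.3655)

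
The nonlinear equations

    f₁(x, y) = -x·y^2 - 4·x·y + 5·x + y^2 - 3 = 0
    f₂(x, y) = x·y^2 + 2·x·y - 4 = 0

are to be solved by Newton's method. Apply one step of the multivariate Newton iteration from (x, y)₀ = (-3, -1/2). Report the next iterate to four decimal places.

(2.8246, -2.5395)

At (-3, -1/2): F = (-23.0000, -1.7500).
Jacobian J = [[-y^2 - 4·y + 5, -2·x·y - 4·x + 2·y], [y^2 + 2·y, 2·x·y + 2·x]].
At the point, J = [[6.7500, 8.0000], [-0.7500, -3.0000]] (det J = -14.2500).
Solving J·Δ = −F gives Δ = (5.8246, -2.0395).
Then the next iterate is (x, y)₁ = (2.8246, -2.5395).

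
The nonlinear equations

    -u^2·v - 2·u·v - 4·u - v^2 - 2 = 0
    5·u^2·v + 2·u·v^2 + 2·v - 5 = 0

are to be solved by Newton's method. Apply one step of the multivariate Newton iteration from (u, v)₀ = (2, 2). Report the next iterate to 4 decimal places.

(-13.0000, 19.5000)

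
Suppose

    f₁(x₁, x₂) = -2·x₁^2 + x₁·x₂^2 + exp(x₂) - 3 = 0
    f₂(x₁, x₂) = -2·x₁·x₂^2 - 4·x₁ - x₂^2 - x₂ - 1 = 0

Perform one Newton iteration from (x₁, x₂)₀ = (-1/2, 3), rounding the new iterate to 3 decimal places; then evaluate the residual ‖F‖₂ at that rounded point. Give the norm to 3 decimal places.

At (-1/2, 3): F = (12.08554, -2.000).
Jacobian J = [[-4·x₁ + x₂^2, 2·x₁·x₂ + exp(x₂)], [-2·x₂^2 - 4, -4·x₁·x₂ - 2·x₂ - 1]].
At the point, J = [[11.000, 17.08554], [-22.000, -1.000]] (det J = 364.88181).
Solving J·Δ = −F gives Δ = (-0.061, -0.668).
Then the next iterate is (x₁, x₂)₁ = (-0.561, 2.332).
Re-evaluating at (-0.561, 2.332): F = (3.61823, -0.42454), so ‖F‖₂ = 3.643.

3.643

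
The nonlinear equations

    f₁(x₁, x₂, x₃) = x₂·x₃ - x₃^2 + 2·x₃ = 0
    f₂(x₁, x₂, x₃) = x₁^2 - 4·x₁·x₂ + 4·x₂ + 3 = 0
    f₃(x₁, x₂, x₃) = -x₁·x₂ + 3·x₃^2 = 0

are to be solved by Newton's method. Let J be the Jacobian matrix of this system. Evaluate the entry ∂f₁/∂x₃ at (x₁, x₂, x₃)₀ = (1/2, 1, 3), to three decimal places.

-3.000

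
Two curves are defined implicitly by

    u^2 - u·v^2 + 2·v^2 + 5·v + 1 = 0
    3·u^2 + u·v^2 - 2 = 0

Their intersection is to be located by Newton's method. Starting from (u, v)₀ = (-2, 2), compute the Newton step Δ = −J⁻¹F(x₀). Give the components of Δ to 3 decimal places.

At (-2, 2): F = (31.000, 2.000).
Jacobian J = [[2·u - v^2, -2·u·v + 4·v + 5], [6·u + v^2, 2·u·v]].
At the point, J = [[-8.000, 21.000], [-8.000, -8.000]] (det J = 232.000).
Solving J·Δ = −F gives Δ = (1.250, -1.000).

(1.250, -1.000)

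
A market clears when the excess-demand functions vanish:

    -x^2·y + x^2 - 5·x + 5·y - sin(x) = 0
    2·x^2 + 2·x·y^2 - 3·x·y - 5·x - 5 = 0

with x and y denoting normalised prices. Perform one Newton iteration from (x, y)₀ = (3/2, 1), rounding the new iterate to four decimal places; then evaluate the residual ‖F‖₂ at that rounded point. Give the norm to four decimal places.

385.6012

At (3/2, 1): F = (-3.497495, -9.5000).
Jacobian J = [[-2·x·y + 2·x - cos(x) - 5, -x^2 + 5], [4·x + 2·y^2 - 3·y - 5, 4·x·y - 3·x]].
At the point, J = [[-5.070737, 2.7500], [0.0000, 1.5000]] (det J = -7.606106).
Solving J·Δ = −F gives Δ = (2.7450, 6.3333).
Then the next iterate is (x, y)₁ = (4.2450, 7.3333).
Re-evaluating at (4.2450, 7.3333): F = (-97.791977, 372.994657), so ‖F‖₂ = 385.6012.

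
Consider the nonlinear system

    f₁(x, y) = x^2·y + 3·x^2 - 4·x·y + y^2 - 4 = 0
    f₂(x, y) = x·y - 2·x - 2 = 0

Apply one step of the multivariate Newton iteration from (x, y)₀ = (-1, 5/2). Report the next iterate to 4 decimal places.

(-1.4531, -0.2266)

At (-1, 5/2): F = (17.7500, -2.5000).
Jacobian J = [[2·x·y + 6·x - 4·y, x^2 - 4·x + 2·y], [y - 2, x]].
At the point, J = [[-21.0000, 10.0000], [0.5000, -1.0000]] (det J = 16.0000).
Solving J·Δ = −F gives Δ = (-0.4531, -2.7266).
Then the next iterate is (x, y)₁ = (-1.4531, -0.2266).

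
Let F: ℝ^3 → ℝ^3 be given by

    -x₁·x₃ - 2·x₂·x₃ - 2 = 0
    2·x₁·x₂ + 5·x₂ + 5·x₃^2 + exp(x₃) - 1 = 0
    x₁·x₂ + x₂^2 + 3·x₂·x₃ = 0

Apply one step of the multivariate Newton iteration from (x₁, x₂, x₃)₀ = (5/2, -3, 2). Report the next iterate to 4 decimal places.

At (5/2, -3, 2): F = (5.0000, -3.610944, -16.5000).
Jacobian J = [[-x₃, -2·x₃, -x₁ - 2·x₂], [2·x₂, 2·x₁ + 5, 10·x₃ + exp(x₃)], [x₂, x₁ + 2·x₂ + 3·x₃, 3·x₂]].
At the point, J = [[-2.0000, -4.0000, 3.5000], [-6.0000, 10.0000, 27.389056], [-3.0000, 2.5000, -9.0000]] (det J = 914.113954).
Solving J·Δ = −F gives Δ = (-1.8501, 1.4671, -0.8091).
Then the next iterate is (x₁, x₂, x₃)₁ = (0.6499, -1.5329, 1.1909).

(0.6499, -1.5329, 1.1909)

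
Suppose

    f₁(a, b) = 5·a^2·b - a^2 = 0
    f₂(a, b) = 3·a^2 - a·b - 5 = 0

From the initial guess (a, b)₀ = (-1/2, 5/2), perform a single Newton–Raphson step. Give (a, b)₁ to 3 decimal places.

At (-1/2, 5/2): F = (2.875, -3.000).
Jacobian J = [[10·a·b - 2·a, 5·a^2], [6·a - b, -a]].
At the point, J = [[-11.500, 1.250], [-5.500, 0.500]] (det J = 1.125).
Solving J·Δ = −F gives Δ = (-4.611, -44.722).
Then the next iterate is (a, b)₁ = (-5.111, -42.222).

(-5.111, -42.222)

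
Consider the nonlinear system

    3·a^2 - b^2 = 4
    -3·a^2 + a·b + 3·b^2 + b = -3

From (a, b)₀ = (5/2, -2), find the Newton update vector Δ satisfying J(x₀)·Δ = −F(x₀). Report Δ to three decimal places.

At (5/2, -2): F = (10.750, -10.750).
Jacobian J = [[6·a, -2·b], [-6·a + b, a + 6·b + 1]].
At the point, J = [[15.000, 4.000], [-17.000, -8.500]] (det J = -59.500).
Solving J·Δ = −F gives Δ = (-0.813, 0.361).

(-0.813, 0.361)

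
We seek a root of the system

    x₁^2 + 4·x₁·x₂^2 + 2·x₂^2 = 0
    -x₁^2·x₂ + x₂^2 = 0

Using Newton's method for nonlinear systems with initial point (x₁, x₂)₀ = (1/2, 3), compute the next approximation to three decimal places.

(0.463, 1.546)

At (1/2, 3): F = (36.250, 8.250).
Jacobian J = [[2·x₁ + 4·x₂^2, 8·x₁·x₂ + 4·x₂], [-2·x₁·x₂, -x₁^2 + 2·x₂]].
At the point, J = [[37.000, 24.000], [-3.000, 5.750]] (det J = 284.750).
Solving J·Δ = −F gives Δ = (-0.037, -1.454).
Then the next iterate is (x₁, x₂)₁ = (0.463, 1.546).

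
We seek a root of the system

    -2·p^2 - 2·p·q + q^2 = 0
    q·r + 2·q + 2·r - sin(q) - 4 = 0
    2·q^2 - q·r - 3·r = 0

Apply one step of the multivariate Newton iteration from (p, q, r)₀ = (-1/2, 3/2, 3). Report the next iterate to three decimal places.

(1.922, 1.293, 0.862)

At (-1/2, 3/2, 3): F = (3.250, 8.50251, -9.000).
Jacobian J = [[-4·p - 2·q, -2·p + 2·q, 0], [0, r - cos(q) + 2, q + 2], [0, 4·q - r, -q - 3]].
At the point, J = [[-1.000, 4.000, 0.000], [0.000, 4.92926, 3.500], [0.000, 3.000, -4.500]] (det J = 32.68168).
Solving J·Δ = −F gives Δ = (2.422, -0.207, -2.138).
Then the next iterate is (p, q, r)₁ = (1.922, 1.293, 0.862).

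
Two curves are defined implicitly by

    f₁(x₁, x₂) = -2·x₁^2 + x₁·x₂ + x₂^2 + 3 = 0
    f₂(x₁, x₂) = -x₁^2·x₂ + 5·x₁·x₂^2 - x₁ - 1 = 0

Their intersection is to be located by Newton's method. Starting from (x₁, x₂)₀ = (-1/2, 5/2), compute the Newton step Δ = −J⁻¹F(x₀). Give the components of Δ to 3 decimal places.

At (-1/2, 5/2): F = (7.500, -16.750).
Jacobian J = [[-4·x₁ + x₂, x₁ + 2·x₂], [-2·x₁·x₂ + 5·x₂^2 - 1, -x₁^2 + 10·x₁·x₂]].
At the point, J = [[4.500, 4.500], [32.750, -12.750]] (det J = -204.750).
Solving J·Δ = −F gives Δ = (-0.099, -1.568).

(-0.099, -1.568)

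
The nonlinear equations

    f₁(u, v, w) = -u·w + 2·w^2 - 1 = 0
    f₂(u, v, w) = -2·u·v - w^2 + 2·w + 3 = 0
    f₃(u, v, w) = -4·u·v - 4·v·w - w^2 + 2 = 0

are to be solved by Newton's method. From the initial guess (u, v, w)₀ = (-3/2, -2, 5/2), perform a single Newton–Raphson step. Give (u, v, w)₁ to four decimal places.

(-1.4550, -1.9597, 1.1837)

At (-3/2, -2, 5/2): F = (15.2500, -4.2500, 3.7500).
Jacobian J = [[-w, 0, -u + 4·w], [-2·v, -2·u, -2·w + 2], [-4·v, -4·u - 4·w, -4·v - 2·w]].
At the point, J = [[-2.5000, 0.0000, 11.5000], [4.0000, 3.0000, -3.0000], [8.0000, -4.0000, 3.0000]] (det J = -452.5000).
Solving J·Δ = −F gives Δ = (0.0450, 0.0403, -1.3163).
Then the next iterate is (u, v, w)₁ = (-1.4550, -1.9597, 1.1837).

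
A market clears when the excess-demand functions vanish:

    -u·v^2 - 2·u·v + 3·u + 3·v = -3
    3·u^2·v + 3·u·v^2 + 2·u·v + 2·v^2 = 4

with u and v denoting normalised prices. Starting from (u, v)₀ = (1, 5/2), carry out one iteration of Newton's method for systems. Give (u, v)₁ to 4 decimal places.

At (1, 5/2): F = (2.2500, 39.7500).
Jacobian J = [[-v^2 - 2·v + 3, -2·u·v - 2·u + 3], [6·u·v + 3·v^2 + 2·v, 3·u^2 + 6·u·v + 2·u + 4·v]].
At the point, J = [[-8.2500, -4.0000], [38.7500, 30.0000]] (det J = -92.5000).
Solving J·Δ = −F gives Δ = (2.4486, -4.4878).
Then the next iterate is (u, v)₁ = (3.4486, -1.9878).

(3.4486, -1.9878)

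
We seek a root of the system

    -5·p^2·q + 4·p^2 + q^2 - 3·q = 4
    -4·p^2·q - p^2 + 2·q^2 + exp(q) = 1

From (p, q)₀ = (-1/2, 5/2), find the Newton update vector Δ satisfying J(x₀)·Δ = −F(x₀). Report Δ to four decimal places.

(1.0007, -1.5079)

At (-1/2, 5/2): F = (-7.3750, 20.932494).
Jacobian J = [[-10·p·q + 8·p, -5·p^2 + 2·q - 3], [-8·p·q - 2·p, -4·p^2 + 4·q + exp(q)]].
At the point, J = [[8.5000, 0.7500], [11.0000, 21.182494]] (det J = 171.801199).
Solving J·Δ = −F gives Δ = (1.0007, -1.5079).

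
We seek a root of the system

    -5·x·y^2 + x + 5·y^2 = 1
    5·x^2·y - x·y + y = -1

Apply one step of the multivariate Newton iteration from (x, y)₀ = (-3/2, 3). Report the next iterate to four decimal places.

At (-3/2, 3): F = (110.0000, 42.2500).
Jacobian J = [[-5·y^2 + 1, -10·x·y + 10·y], [10·x·y - y, 5·x^2 - x + 1]].
At the point, J = [[-44.0000, 75.0000], [-48.0000, 13.7500]] (det J = 2995.0000).
Solving J·Δ = −F gives Δ = (0.5530, -1.1422).
Then the next iterate is (x, y)₁ = (-0.9470, 1.8578).

(-0.9470, 1.8578)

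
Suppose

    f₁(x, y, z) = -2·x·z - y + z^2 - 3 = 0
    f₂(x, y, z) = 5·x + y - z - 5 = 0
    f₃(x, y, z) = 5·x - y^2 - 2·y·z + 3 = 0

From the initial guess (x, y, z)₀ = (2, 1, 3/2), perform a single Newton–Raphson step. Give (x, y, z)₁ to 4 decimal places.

At (2, 1, 3/2): F = (-7.7500, 4.5000, 9.0000).
Jacobian J = [[-2·z, -1, -2·x + 2·z], [5, 1, -1], [5, -2·y - 2·z, -2·y]].
At the point, J = [[-3.0000, -1.0000, -1.0000], [5.0000, 1.0000, -1.0000], [5.0000, -5.0000, -2.0000]] (det J = 46.0000).
Solving J·Δ = −F gives Δ = (-1.8641, 1.3315, -3.4891).
Then the next iterate is (x, y, z)₁ = (0.1359, 2.3315, -1.9891).

(0.1359, 2.3315, -1.9891)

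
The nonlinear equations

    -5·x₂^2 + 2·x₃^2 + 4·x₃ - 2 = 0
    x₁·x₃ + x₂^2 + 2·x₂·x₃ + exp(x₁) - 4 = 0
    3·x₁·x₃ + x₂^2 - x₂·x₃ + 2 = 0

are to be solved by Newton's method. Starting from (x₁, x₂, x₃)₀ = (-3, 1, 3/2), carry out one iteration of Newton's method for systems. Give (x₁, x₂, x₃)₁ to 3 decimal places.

(-0.771, 1.161, 1.311)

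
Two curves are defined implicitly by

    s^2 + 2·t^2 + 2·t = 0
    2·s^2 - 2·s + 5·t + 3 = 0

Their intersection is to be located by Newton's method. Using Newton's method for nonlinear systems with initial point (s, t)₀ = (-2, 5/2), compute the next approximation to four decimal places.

(0.2250, 1.4500)

At (-2, 5/2): F = (21.5000, 27.5000).
Jacobian J = [[2·s, 4·t + 2], [4·s - 2, 5]].
At the point, J = [[-4.0000, 12.0000], [-10.0000, 5.0000]] (det J = 100.0000).
Solving J·Δ = −F gives Δ = (2.2250, -1.0500).
Then the next iterate is (s, t)₁ = (0.2250, 1.4500).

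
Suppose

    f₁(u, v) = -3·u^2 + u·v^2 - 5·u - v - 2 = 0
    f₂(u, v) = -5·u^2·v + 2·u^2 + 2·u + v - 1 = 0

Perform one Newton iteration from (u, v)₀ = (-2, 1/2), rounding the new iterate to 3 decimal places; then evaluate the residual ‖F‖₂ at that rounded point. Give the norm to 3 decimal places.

2.700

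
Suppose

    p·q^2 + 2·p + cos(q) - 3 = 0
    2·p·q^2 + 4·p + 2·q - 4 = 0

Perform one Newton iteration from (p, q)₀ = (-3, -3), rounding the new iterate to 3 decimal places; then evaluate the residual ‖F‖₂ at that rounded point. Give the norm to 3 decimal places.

27.084

At (-3, -3): F = (-36.98999, -76.000).
Jacobian J = [[q^2 + 2, 2·p·q - sin(q)], [2·q^2 + 4, 4·p·q + 2]].
At the point, J = [[11.000, 18.14112], [22.000, 38.000]] (det J = 18.89536).
Solving J·Δ = −F gives Δ = (1.423, 1.176).
Then the next iterate is (p, q)₁ = (-1.577, -1.824).
Re-evaluating at (-1.577, -1.824): F = (-11.65115, -24.44928), so ‖F‖₂ = 27.084.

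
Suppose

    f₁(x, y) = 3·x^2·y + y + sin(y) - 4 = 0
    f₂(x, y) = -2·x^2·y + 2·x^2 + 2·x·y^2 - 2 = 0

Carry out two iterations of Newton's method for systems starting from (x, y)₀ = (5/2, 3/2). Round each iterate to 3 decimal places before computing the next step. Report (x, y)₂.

(1.578, 0.379)

At (5/2, 3/2): F = (26.62249, 3.000).
Jacobian J = [[6·x·y, 3·x^2 + cos(y) + 1], [-4·x·y + 4·x + 2·y^2, -2·x^2 + 4·x·y]].
At the point, J = [[22.500, 19.82074], [-0.500, 2.500]] (det J = 66.16037).
Solving J·Δ = −F gives Δ = (-0.107, -1.221).
Then the next iterate is (x, y)₁ = (2.393, 0.279).
Round to (2.393, 0.279) and repeat: F = (1.34743, 6.63009), J = [[4.00588, 19.14068], [7.05709, -8.78231]].
Δ = (-0.815, 0.100), so (x, y)₂ = (1.578, 0.379).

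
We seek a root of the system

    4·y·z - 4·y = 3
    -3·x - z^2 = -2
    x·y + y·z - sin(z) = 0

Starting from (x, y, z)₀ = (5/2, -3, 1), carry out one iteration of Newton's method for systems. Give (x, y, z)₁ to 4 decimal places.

(0.5000, -1.7267, 0.7500)

At (5/2, -3, 1): F = (-3.0000, -6.5000, -11.341471).
Jacobian J = [[0, 4·z - 4, 4·y], [-3, 0, -2·z], [y, x + z, y - cos(z)]].
At the point, J = [[0.0000, 0.0000, -12.0000], [-3.0000, 0.0000, -2.0000], [-3.0000, 3.5000, -3.540302]] (det J = 126.0000).
Solving J·Δ = −F gives Δ = (-2.0000, 1.2733, -0.2500).
Then the next iterate is (x, y, z)₁ = (0.5000, -1.7267, 0.7500).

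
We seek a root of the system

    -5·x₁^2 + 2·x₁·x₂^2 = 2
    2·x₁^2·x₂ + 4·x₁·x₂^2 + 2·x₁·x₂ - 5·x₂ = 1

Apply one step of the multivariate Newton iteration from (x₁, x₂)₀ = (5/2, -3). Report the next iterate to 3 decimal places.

(-0.468, -1.916)

At (5/2, -3): F = (11.750, 51.500).
Jacobian J = [[-10·x₁ + 2·x₂^2, 4·x₁·x₂], [4·x₁·x₂ + 4·x₂^2 + 2·x₂, 2·x₁^2 + 8·x₁·x₂ + 2·x₁ - 5]].
At the point, J = [[-7.000, -30.000], [0.000, -47.500]] (det J = 332.500).
Solving J·Δ = −F gives Δ = (-2.968, 1.084).
Then the next iterate is (x₁, x₂)₁ = (-0.468, -1.916).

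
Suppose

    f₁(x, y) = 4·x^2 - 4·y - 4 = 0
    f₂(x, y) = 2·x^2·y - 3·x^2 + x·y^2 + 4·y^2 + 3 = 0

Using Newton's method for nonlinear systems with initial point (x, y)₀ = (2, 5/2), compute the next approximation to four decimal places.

(1.5940, 1.3759)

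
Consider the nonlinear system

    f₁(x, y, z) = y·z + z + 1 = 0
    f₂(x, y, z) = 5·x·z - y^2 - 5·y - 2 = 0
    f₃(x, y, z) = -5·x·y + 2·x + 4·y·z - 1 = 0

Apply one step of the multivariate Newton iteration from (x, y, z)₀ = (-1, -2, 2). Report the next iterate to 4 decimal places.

(1.2353, -0.0588, 4.8824)

At (-1, -2, 2): F = (-1.0000, -6.0000, -29.0000).
Jacobian J = [[0, z, y + 1], [5·z, -2·y - 5, 5·x], [-5·y + 2, -5·x + 4·z, 4·y]].
At the point, J = [[0.0000, 2.0000, -1.0000], [10.0000, -1.0000, -5.0000], [12.0000, 13.0000, -8.0000]] (det J = -102.0000).
Solving J·Δ = −F gives Δ = (2.2353, 1.9412, 2.8824).
Then the next iterate is (x, y, z)₁ = (1.2353, -0.0588, 4.8824).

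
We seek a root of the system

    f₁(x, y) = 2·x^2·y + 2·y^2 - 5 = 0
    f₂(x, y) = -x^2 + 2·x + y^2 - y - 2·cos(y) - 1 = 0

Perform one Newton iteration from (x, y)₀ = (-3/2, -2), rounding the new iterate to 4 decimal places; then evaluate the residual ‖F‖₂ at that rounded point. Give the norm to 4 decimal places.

2.9193

At (-3/2, -2): F = (-6.0000, 0.582294).
Jacobian J = [[4·x·y, 2·x^2 + 4·y], [-2·x + 2, 2·y + 2·sin(y) - 1]].
At the point, J = [[12.0000, -3.5000], [5.0000, -6.818595]] (det J = -64.323138).
Solving J·Δ = −F gives Δ = (0.6677, 0.5750).
Then the next iterate is (x, y)₁ = (-0.8323, -1.4250).
Re-evaluating at (-0.8323, -1.4250): F = (-2.913011, -0.192259), so ‖F‖₂ = 2.9193.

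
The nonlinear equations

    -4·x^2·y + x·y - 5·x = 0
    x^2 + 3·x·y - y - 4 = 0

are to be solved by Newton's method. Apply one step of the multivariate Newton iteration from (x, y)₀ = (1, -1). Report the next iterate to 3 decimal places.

(20.000, 11.000)

At (1, -1): F = (-2.000, -5.000).
Jacobian J = [[-8·x·y + y - 5, -4·x^2 + x], [2·x + 3·y, 3·x - 1]].
At the point, J = [[2.000, -3.000], [-1.000, 2.000]] (det J = 1.000).
Solving J·Δ = −F gives Δ = (19.000, 12.000).
Then the next iterate is (x, y)₁ = (20.000, 11.000).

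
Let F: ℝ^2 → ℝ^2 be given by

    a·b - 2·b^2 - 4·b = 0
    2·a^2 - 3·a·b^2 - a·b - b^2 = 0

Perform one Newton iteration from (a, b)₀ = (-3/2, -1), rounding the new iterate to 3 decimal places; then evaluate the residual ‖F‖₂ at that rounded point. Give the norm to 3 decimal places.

At (-3/2, -1): F = (3.500, 6.500).
Jacobian J = [[b, a - 4·b - 4], [4·a - 3·b^2 - b, -6·a·b - a - 2·b]].
At the point, J = [[-1.000, -1.500], [-8.000, -5.500]] (det J = -6.500).
Solving J·Δ = −F gives Δ = (-1.462, 3.308).
Then the next iterate is (a, b)₁ = (-2.962, 2.308).
Re-evaluating at (-2.962, 2.308): F = (-26.72202, 66.39083), so ‖F‖₂ = 71.567.

71.567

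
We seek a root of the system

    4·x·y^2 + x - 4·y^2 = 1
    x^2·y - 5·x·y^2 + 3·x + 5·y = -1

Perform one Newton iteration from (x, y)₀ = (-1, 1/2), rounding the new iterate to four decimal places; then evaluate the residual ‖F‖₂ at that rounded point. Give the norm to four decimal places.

At (-1, 1/2): F = (-4.0000, 2.2500).
Jacobian J = [[4·y^2 + 1, 8·x·y - 8·y], [2·x·y - 5·y^2 + 3, x^2 - 10·x·y + 5]].
At the point, J = [[2.0000, -8.0000], [0.7500, 11.0000]] (det J = 28.0000).
Solving J·Δ = −F gives Δ = (0.9286, -0.2679).
Then the next iterate is (x, y)₁ = (-0.0714, 0.2321).
Re-evaluating at (-0.0714, 0.2321): F = (-1.302267, 1.966715), so ‖F‖₂ = 2.3588.

2.3588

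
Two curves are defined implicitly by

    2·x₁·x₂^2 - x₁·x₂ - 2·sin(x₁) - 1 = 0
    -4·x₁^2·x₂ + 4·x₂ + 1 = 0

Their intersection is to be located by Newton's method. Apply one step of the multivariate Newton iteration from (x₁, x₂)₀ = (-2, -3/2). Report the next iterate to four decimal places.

At (-2, -3/2): F = (-11.181405, 19.0000).
Jacobian J = [[2·x₂^2 - x₂ - 2·cos(x₁), 4·x₁·x₂ - x₁], [-8·x₁·x₂, -4·x₁^2 + 4]].
At the point, J = [[6.832294, 14.0000], [-24.0000, -12.0000]] (det J = 254.012476).
Solving J·Δ = −F gives Δ = (0.5190, 0.5454).
Then the next iterate is (x₁, x₂)₁ = (-1.4810, -0.9546).

(-1.4810, -0.9546)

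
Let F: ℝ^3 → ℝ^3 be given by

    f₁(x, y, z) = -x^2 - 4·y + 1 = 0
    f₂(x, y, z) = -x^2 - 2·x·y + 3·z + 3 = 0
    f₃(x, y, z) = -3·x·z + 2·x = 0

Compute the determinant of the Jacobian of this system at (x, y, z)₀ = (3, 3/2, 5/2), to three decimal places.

66.000

J = [[-2·x, -4, 0], [-2·x - 2·y, -2·x, 3], [-3·z + 2, 0, -3·x]].
At the point, J = [[-6.000, -4.000, 0.000], [-9.000, -6.000, 3.000], [-5.500, 0.000, -9.000]].
det J = 66.000.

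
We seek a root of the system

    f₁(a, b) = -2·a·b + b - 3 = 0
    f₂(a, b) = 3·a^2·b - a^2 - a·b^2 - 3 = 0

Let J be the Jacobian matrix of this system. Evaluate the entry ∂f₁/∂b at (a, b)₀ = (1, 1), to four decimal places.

-1.0000

∂f₁/∂b = -2·a + 1.
At (1, 1) this is -1.0000.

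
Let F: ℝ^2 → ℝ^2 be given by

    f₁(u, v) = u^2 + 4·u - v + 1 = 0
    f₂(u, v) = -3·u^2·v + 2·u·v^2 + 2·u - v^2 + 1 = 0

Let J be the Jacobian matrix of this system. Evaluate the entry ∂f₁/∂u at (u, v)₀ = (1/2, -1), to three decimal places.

5.000

∂f₁/∂u = 2·u + 4.
At (1/2, -1) this is 5.000.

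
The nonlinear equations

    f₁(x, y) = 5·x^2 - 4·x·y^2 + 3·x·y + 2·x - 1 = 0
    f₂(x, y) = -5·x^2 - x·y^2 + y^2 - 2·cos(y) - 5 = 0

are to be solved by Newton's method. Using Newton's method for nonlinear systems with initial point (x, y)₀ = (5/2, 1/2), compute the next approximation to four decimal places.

(1.0168, -1.2156)

At (5/2, 1/2): F = (36.5000, -38.380165).
Jacobian J = [[10·x - 4·y^2 + 3·y + 2, -8·x·y + 3·x], [-10·x - y^2, -2·x·y + 2·y + 2·sin(y)]].
At the point, J = [[27.5000, -2.5000], [-25.2500, -0.541149]] (det J = -78.006595).
Solving J·Δ = −F gives Δ = (-1.4832, -1.7156).
Then the next iterate is (x, y)₁ = (1.0168, -1.2156).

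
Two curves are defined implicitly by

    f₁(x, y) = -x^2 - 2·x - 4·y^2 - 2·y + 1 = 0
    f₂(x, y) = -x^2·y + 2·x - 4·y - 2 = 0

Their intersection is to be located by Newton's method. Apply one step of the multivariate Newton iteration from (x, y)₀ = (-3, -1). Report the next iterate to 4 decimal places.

(-2.2143, -0.8571)

At (-3, -1): F = (-4.0000, 5.0000).
Jacobian J = [[-2·x - 2, -8·y - 2], [-2·x·y + 2, -x^2 - 4]].
At the point, J = [[4.0000, 6.0000], [-4.0000, -13.0000]] (det J = -28.0000).
Solving J·Δ = −F gives Δ = (0.7857, 0.1429).
Then the next iterate is (x, y)₁ = (-2.2143, -0.8571).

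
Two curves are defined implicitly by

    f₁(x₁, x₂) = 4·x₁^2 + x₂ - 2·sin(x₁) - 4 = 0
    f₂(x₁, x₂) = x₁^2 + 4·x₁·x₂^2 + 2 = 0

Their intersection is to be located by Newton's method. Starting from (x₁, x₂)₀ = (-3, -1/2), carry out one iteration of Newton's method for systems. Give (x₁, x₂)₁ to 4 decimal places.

(-1.5597, -0.5665)

At (-3, -1/2): F = (31.782240, 8.0000).
Jacobian J = [[8·x₁ - 2·cos(x₁), 1], [2·x₁ + 4·x₂^2, 8·x₁·x₂]].
At the point, J = [[-22.020015, 1.0000], [-5.0000, 12.0000]] (det J = -259.240180).
Solving J·Δ = −F gives Δ = (1.4403, -0.0665).
Then the next iterate is (x₁, x₂)₁ = (-1.5597, -0.5665).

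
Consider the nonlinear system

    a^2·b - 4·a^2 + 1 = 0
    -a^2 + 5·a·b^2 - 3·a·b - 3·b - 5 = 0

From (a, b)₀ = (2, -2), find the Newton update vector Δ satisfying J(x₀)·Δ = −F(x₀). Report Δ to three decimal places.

(-0.856, 0.616)

At (2, -2): F = (-23.000, 49.000).
Jacobian J = [[2·a·b - 8·a, a^2], [-2·a + 5·b^2 - 3·b, 10·a·b - 3·a - 3]].
At the point, J = [[-24.000, 4.000], [22.000, -49.000]] (det J = 1088.000).
Solving J·Δ = −F gives Δ = (-0.856, 0.616).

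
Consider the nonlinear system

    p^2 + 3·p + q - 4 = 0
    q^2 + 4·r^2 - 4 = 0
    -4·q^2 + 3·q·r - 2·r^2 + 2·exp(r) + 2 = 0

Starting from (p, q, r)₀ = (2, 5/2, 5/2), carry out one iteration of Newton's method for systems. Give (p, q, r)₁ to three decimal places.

(0.962, 1.266, 1.446)

At (2, 5/2, 5/2): F = (8.500, 27.250, 7.61499).
Jacobian J = [[2·p + 3, 1, 0], [0, 2·q, 8·r], [0, -8·q + 3·r, 3·q - 4·r + 2·exp(r)]].
At the point, J = [[7.000, 1.000, 0.000], [0.000, 5.000, 20.000], [0.000, -12.500, 21.86499]] (det J = 2515.27458).
Solving J·Δ = −F gives Δ = (-1.038, -1.234, -1.054).
Then the next iterate is (p, q, r)₁ = (0.962, 1.266, 1.446).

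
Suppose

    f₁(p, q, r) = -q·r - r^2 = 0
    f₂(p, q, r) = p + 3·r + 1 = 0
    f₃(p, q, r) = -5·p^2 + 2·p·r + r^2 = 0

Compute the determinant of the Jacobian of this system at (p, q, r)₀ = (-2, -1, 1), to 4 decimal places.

-68.0000

J = [[0, -r, -q - 2·r], [1, 0, 3], [-10·p + 2·r, 0, 2·p + 2·r]].
At the point, J = [[0.0000, -1.0000, -1.0000], [1.0000, 0.0000, 3.0000], [22.0000, 0.0000, -2.0000]].
det J = -68.0000.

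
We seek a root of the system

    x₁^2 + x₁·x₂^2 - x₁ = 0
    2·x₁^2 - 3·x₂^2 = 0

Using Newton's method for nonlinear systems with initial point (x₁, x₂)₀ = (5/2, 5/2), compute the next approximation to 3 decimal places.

At (5/2, 5/2): F = (19.375, -6.250).
Jacobian J = [[2·x₁ + x₂^2 - 1, 2·x₁·x₂], [4·x₁, -6·x₂]].
At the point, J = [[10.250, 12.500], [10.000, -15.000]] (det J = -278.750).
Solving J·Δ = −F gives Δ = (-0.762, -0.925).
Then the next iterate is (x₁, x₂)₁ = (1.738, 1.575).

(1.738, 1.575)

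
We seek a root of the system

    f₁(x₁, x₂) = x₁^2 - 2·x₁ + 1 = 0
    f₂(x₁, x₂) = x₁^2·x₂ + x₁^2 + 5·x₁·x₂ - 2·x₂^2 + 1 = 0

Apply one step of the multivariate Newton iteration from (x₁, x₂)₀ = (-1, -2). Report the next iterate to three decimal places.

At (-1, -2): F = (4.000, 2.000).
Jacobian J = [[2·x₁ - 2, 0], [2·x₁·x₂ + 2·x₁ + 5·x₂, x₁^2 + 5·x₁ - 4·x₂]].
At the point, J = [[-4.000, 0.000], [-8.000, 4.000]] (det J = -16.000).
Solving J·Δ = −F gives Δ = (1.000, 1.500).
Then the next iterate is (x₁, x₂)₁ = (0.000, -0.500).

(0.000, -0.500)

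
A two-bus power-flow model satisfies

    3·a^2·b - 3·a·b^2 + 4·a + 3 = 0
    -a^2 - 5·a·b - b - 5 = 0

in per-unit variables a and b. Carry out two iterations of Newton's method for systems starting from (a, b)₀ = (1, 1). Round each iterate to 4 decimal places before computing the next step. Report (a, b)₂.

At (1, 1): F = (7.0000, -12.0000).
Jacobian J = [[6·a·b - 3·b^2 + 4, 3·a^2 - 6·a·b], [-2·a - 5·b, -5·a - 1]].
At the point, J = [[7.0000, -3.0000], [-7.0000, -6.0000]] (det J = -63.0000).
Solving J·Δ = −F gives Δ = (-1.2381, -0.5556).
Then the next iterate is (a, b)₁ = (-0.2381, 0.4444).
Round to (-0.2381, 0.4444) and repeat: F = (2.264249, -4.972033), J = [[2.772656, 0.804945], [-1.7458, 0.1905]].
Δ = (-2.2931, 5.0856), so (a, b)₂ = (-2.5312, 5.5300).

(-2.5312, 5.5300)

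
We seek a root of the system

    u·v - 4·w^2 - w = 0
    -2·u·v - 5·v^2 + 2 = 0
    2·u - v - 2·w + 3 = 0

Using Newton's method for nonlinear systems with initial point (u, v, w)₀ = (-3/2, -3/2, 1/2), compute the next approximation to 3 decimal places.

At (-3/2, -3/2, 1/2): F = (0.750, -13.750, 0.500).
Jacobian J = [[v, u, -8·w - 1], [-2·v, -2·u - 10·v, 0], [2, -1, -2]].
At the point, J = [[-1.500, -1.500, -5.000], [3.000, 18.000, 0.000], [2.000, -1.000, -2.000]] (det J = 240.000).
Solving J·Δ = −F gives Δ = (0.040, 0.757, -0.089).
Then the next iterate is (u, v, w)₁ = (-1.460, -0.743, 0.411).

(-1.460, -0.743, 0.411)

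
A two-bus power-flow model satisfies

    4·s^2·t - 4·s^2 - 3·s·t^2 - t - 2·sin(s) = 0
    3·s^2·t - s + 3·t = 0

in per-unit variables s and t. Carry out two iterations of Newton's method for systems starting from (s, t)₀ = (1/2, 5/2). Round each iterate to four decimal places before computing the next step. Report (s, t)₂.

(3.0480, -4.9610)

At (1/2, 5/2): F = (-11.333851, 8.8750).
Jacobian J = [[8·s·t - 8·s - 3·t^2 - 2·cos(s), 4·s^2 - 6·s·t - 1], [6·s·t - 1, 3·s^2 + 3]].
At the point, J = [[-14.505165, -7.5000], [6.5000, 3.7500]] (det J = -5.644369).
Solving J·Δ = −F gives Δ = (4.2628, -9.7554).
Then the next iterate is (s, t)₁ = (4.7628, -7.2554).
Round to (4.7628, -7.2554) and repeat: F = (-1491.971051, -520.279224), J = [[-472.573820, 297.073170], [-208.336115, 71.052792]].
Δ = (-1.7148, 2.2944), so (s, t)₂ = (3.0480, -4.9610).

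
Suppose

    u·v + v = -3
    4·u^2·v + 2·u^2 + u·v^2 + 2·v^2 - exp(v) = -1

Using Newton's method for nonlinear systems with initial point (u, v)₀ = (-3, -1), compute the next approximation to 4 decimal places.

At (-3, -1): F = (5.0000, -18.367879).
Jacobian J = [[v, u + 1], [8·u·v + 4·u + v^2, 4·u^2 + 2·u·v + 4·v - exp(v)]].
At the point, J = [[-1.0000, -2.0000], [13.0000, 37.632121]] (det J = -11.632121).
Solving J·Δ = −F gives Δ = (13.0178, -4.0089).
Then the next iterate is (u, v)₁ = (10.0178, -5.0089).

(10.0178, -5.0089)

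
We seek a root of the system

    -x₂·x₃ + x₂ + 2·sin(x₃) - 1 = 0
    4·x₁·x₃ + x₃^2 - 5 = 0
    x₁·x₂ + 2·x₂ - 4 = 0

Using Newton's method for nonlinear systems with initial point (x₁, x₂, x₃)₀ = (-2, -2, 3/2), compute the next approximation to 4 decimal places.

At (-2, -2, 3/2): F = (1.994990, -14.7500, -4.0000).
Jacobian J = [[0, -x₃ + 1, -x₂ + 2·cos(x₃)], [4·x₃, 0, 4·x₁ + 2·x₃], [x₂, x₁ + 2, 0]].
At the point, J = [[0.0000, -0.5000, 2.141474], [6.0000, 0.0000, -5.0000], [-2.0000, 0.0000, 0.0000]] (det J = -5.0000).
Solving J·Δ = −F gives Δ = (-2.0000, -18.9238, -5.3500).
Then the next iterate is (x₁, x₂, x₃)₁ = (-4.0000, -20.9238, -3.8500).

(-4.0000, -20.9238, -3.8500)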